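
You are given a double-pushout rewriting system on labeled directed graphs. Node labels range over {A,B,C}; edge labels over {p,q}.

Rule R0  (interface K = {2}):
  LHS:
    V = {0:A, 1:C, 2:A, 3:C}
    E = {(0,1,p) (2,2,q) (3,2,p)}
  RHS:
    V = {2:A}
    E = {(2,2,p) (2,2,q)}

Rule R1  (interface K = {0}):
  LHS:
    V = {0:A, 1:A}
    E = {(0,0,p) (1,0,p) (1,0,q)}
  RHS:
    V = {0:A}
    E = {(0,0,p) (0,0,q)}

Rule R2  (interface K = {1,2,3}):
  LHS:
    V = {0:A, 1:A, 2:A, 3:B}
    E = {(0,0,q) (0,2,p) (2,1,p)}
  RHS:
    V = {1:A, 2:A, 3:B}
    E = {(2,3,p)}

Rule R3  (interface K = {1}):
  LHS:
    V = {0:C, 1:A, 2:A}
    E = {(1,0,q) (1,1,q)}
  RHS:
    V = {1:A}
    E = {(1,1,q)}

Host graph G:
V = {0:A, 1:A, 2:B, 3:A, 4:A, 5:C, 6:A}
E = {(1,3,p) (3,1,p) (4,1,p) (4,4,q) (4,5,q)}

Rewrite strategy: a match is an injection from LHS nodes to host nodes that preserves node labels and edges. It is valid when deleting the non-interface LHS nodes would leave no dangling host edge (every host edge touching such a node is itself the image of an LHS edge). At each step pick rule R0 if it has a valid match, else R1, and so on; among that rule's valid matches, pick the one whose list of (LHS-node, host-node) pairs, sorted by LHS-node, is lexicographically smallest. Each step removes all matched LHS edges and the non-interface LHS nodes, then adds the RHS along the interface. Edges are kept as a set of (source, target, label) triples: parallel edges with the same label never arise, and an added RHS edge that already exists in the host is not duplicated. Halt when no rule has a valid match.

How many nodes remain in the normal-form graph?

[0] host  ⇒  7 nodes, 5 edges  {1-p->3 3-p->1 4-p->1 4-q->4 4-q->5}
[1] R3 @ {0↦5, 1↦4, 2↦0}  ⇒  5 nodes, 4 edges  {1-p->3 3-p->1 4-p->1 4-q->4}
[2] R2 @ {0↦4, 1↦3, 2↦1, 3↦2}  ⇒  4 nodes, 2 edges  {1-p->2 3-p->1}
halt: no rule applies after step 2
NF nodes: {1:A, 2:B, 3:A, 6:A}

Answer: 4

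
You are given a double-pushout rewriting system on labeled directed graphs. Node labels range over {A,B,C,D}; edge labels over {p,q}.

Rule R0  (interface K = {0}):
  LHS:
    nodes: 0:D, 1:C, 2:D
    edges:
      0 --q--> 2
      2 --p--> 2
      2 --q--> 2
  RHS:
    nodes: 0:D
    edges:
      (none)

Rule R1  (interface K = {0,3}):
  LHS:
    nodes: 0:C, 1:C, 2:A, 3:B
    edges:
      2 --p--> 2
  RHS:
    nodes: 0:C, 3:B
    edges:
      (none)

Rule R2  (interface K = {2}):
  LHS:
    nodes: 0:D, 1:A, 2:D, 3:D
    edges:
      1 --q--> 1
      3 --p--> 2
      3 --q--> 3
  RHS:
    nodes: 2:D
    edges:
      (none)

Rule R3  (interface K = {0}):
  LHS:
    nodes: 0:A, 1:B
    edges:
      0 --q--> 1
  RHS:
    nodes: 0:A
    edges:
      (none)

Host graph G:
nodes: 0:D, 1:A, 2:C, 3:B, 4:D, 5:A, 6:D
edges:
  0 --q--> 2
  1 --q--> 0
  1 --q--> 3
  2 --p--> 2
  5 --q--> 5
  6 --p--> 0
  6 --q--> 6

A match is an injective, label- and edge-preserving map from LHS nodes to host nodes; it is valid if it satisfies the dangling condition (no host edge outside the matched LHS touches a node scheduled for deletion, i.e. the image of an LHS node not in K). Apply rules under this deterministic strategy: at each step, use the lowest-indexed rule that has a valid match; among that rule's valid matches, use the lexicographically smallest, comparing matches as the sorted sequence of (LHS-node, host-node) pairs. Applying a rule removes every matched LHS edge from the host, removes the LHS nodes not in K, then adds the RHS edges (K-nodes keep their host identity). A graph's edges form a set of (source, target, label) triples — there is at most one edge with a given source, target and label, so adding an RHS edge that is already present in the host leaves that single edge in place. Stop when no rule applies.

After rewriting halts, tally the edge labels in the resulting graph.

Answer: p:1 q:2

Derivation:
[0] host  ⇒  7 nodes, 7 edges  {0-q->2 1-q->0 1-q->3 2-p->2 5-q->5 6-p->0 6-q->6}
[1] R2 @ {0↦4, 1↦5, 2↦0, 3↦6}  ⇒  4 nodes, 4 edges  {0-q->2 1-q->0 1-q->3 2-p->2}
[2] R3 @ {0↦1, 1↦3}  ⇒  3 nodes, 3 edges  {0-q->2 1-q->0 2-p->2}
normal form: no rule applies after step 2
NF edges: [(0, 2, 'q'), (1, 0, 'q'), (2, 2, 'p')]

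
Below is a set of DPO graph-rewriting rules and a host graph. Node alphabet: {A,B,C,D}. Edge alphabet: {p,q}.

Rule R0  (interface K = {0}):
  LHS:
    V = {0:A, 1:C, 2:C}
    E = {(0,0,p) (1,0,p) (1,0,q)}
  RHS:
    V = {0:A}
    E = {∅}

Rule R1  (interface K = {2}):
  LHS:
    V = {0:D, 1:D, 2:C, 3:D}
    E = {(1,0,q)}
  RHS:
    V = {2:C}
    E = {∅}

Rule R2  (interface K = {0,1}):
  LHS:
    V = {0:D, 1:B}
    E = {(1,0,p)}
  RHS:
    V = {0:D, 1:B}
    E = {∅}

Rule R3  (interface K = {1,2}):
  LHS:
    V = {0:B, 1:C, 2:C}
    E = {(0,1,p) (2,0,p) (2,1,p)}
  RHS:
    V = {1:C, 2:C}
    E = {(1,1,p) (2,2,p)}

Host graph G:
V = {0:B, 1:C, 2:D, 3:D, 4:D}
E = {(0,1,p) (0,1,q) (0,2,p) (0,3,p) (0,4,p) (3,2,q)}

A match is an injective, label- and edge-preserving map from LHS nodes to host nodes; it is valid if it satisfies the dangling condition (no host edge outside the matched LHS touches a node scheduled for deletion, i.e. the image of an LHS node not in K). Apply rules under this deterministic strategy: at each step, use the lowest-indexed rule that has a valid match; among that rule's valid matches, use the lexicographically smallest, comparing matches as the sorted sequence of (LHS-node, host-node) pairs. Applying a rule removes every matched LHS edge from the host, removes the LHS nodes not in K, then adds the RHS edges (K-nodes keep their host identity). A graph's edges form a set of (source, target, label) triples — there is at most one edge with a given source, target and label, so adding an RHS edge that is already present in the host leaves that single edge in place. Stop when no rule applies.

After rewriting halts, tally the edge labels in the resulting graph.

Answer: p:1 q:1

Derivation:
[0] host  ⇒  5 nodes, 6 edges  {0-p->1 0-q->1 0-p->2 0-p->3 0-p->4 3-q->2}
[1] R2 @ {0↦2, 1↦0}  ⇒  5 nodes, 5 edges  {0-p->1 0-q->1 0-p->3 0-p->4 3-q->2}
[2] R2 @ {0↦3, 1↦0}  ⇒  5 nodes, 4 edges  {0-p->1 0-q->1 0-p->4 3-q->2}
[3] R2 @ {0↦4, 1↦0}  ⇒  5 nodes, 3 edges  {0-p->1 0-q->1 3-q->2}
[4] R1 @ {0↦2, 1↦3, 2↦1, 3↦4}  ⇒  2 nodes, 2 edges  {0-p->1 0-q->1}
halt: no rule applies after step 4
NF edges: [(0, 1, 'p'), (0, 1, 'q')]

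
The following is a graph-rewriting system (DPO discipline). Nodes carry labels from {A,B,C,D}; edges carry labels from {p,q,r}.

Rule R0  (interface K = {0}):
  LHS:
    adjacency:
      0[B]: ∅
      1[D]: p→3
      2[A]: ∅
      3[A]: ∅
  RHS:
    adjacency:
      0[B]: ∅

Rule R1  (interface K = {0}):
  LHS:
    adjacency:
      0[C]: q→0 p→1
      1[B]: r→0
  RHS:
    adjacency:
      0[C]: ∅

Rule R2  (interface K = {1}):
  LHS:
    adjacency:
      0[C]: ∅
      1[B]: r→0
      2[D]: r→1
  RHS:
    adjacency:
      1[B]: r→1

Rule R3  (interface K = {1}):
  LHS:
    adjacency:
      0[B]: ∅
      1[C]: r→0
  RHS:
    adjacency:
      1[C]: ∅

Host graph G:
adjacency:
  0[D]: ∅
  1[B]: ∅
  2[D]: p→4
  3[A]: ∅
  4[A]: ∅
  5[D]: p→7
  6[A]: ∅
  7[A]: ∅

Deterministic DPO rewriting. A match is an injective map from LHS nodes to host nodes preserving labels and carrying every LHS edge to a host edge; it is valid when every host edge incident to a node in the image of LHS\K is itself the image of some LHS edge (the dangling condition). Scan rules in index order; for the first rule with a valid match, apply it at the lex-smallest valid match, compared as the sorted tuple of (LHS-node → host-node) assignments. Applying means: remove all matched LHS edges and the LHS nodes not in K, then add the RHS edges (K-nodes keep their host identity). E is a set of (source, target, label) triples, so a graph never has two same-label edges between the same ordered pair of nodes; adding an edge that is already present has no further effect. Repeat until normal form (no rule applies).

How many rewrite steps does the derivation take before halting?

Answer: 2

Rewrite trace:
start.  V:8 E:2  edges: 2-p->4 5-p->7
1. fire R0 via {0↦1, 1↦2, 2↦3, 3↦4}  →  V:5 E:1  edges: 5-p->7
2. fire R0 via {0↦1, 1↦5, 2↦6, 3↦7}  →  V:2 E:0  edges: ∅
final graph: no rule applies after step 2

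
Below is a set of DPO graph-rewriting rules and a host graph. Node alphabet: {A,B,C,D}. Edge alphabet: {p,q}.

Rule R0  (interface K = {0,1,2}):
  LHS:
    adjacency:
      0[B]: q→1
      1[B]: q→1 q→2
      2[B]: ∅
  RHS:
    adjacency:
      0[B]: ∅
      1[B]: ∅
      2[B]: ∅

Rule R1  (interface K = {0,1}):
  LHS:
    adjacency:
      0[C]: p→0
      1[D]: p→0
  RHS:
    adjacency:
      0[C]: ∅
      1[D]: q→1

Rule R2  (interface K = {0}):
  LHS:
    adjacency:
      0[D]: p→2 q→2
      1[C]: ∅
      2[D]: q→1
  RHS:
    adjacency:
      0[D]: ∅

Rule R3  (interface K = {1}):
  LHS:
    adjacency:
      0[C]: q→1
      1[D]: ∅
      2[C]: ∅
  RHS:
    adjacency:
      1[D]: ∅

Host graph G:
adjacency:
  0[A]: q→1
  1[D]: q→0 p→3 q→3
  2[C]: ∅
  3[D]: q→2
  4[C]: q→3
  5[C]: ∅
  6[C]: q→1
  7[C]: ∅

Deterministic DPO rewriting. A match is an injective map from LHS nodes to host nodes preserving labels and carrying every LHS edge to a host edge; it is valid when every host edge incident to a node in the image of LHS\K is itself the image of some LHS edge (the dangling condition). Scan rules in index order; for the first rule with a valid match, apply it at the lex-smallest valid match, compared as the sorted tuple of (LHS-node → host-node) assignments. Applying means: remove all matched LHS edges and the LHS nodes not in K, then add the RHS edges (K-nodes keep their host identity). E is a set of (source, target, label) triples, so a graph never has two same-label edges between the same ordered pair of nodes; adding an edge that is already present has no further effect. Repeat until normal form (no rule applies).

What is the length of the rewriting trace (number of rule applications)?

Answer: 3

Steps:
start.  V:8 E:7  edges: 0-q->1 1-q->0 1-p->3 1-q->3 3-q->2 4-q->3 6-q->1
1. fire R3 via {0↦4, 1↦3, 2↦5}  →  V:6 E:6  edges: 0-q->1 1-q->0 1-p->3 1-q->3 3-q->2 6-q->1
2. fire R2 via {0↦1, 1↦2, 2↦3}  →  V:4 E:3  edges: 0-q->1 1-q->0 6-q->1
3. fire R3 via {0↦6, 1↦1, 2↦7}  →  V:2 E:2  edges: 0-q->1 1-q->0
halt: no rule applies after step 3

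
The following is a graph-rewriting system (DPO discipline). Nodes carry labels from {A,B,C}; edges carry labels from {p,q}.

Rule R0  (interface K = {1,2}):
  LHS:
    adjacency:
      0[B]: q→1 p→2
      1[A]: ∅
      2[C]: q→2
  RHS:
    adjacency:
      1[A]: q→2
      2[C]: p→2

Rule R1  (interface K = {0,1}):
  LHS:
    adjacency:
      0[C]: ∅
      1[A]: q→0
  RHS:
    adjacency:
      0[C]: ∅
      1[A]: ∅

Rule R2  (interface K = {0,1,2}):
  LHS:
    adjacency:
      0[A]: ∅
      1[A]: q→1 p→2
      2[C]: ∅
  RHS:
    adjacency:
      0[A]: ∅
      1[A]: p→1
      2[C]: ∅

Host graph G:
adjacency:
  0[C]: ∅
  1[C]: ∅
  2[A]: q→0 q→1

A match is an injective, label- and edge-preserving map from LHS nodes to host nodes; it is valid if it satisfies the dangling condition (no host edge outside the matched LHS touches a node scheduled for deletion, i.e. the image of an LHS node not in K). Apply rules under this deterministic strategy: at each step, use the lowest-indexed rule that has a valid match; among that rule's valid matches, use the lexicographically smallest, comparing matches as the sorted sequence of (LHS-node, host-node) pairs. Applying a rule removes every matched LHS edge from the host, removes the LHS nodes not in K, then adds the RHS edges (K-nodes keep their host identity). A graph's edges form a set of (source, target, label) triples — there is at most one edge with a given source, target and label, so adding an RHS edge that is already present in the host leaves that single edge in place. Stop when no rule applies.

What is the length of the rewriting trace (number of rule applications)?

initial: |V|=3 |E|=2  E = 2-q->0 2-q->1
step 1: apply R1 at {0↦0, 1↦2}  → |V|=3 |E|=1  E = 2-q->1
step 2: apply R1 at {0↦1, 1↦2}  → |V|=3 |E|=0  E = ∅
normal form: no rule applies after step 2

Answer: 2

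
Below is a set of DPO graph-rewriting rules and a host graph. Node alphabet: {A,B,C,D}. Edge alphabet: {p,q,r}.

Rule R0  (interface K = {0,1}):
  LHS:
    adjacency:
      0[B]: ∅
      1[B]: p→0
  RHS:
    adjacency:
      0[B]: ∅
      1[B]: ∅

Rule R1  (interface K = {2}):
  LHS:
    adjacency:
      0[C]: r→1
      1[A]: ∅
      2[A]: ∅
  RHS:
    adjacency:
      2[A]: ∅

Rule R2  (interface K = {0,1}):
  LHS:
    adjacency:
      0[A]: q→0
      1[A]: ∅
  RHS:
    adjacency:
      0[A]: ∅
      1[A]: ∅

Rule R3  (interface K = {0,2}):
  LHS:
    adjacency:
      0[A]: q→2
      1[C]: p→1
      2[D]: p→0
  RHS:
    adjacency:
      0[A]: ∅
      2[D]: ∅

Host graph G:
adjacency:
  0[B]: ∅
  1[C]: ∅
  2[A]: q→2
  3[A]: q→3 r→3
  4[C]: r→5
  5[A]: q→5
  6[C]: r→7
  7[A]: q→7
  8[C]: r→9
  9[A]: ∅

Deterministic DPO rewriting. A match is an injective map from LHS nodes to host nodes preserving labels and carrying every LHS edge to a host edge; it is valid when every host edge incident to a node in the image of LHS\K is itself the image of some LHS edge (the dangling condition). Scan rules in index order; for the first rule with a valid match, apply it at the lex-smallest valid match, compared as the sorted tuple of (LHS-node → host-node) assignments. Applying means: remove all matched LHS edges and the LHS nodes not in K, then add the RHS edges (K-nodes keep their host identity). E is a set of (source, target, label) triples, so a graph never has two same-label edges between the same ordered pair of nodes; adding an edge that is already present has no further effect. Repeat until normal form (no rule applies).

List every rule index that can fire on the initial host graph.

R0: no valid match — LHS pattern not found
R1: 4 valid matches — {0↦8, 1↦9, 2↦2}, {0↦8, 1↦9, 2↦3}, {0↦8, 1↦9, 2↦5} (+1 more)
R2: 16 valid matches — {0↦2, 1↦3}, {0↦2, 1↦5}, {0↦2, 1↦7} (+13 more)
R3: no valid match — LHS pattern not found

Answer: [R1,R2]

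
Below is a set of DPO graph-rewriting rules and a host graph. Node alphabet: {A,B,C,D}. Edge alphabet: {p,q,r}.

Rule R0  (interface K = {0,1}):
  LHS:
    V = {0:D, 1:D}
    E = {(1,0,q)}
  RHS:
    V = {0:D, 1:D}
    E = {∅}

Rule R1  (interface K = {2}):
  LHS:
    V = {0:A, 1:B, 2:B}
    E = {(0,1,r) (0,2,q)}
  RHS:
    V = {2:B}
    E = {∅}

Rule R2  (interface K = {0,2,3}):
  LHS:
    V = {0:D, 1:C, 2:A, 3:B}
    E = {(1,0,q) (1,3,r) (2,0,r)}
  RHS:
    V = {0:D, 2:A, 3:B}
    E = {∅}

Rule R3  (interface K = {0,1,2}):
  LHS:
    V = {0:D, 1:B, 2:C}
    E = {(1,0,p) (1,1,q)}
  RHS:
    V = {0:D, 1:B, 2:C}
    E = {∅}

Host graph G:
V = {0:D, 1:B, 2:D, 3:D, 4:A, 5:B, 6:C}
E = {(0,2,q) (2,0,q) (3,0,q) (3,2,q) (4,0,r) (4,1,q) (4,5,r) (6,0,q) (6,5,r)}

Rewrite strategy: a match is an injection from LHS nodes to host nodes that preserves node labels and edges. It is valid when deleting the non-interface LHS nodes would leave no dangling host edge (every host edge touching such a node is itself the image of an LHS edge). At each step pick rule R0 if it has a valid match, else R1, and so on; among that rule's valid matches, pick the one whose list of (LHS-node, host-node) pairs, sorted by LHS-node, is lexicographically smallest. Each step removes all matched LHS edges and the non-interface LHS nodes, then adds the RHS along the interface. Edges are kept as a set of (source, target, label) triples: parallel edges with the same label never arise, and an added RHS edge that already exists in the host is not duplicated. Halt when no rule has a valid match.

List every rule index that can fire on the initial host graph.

Answer: [R0,R2]

Derivation:
R0: 4 valid matches — {0↦0, 1↦2}, {0↦0, 1↦3}, {0↦2, 1↦0} (+1 more)
R1: no valid match — 1 raw match, all fail dangling condition
R2: 1 valid match — {0↦0, 1↦6, 2↦4, 3↦5}
R3: no valid match — LHS pattern not found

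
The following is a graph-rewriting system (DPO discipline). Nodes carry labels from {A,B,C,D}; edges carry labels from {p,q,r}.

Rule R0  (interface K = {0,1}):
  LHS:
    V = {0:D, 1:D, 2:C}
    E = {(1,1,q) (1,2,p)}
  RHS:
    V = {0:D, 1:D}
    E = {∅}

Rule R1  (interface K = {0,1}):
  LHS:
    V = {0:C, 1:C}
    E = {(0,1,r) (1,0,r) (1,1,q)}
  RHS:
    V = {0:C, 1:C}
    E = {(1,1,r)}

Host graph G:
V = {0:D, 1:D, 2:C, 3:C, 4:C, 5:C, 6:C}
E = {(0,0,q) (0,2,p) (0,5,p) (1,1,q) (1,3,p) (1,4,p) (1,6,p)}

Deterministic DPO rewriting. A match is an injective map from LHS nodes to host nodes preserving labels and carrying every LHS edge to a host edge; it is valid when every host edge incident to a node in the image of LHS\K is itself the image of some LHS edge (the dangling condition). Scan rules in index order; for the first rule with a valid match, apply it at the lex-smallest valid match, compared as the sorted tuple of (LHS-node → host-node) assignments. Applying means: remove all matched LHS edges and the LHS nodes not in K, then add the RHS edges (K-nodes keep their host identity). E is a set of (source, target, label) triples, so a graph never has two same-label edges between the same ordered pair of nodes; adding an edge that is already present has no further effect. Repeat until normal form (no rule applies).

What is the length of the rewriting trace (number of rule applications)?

[0] host  ⇒  7 nodes, 7 edges  {0-q->0 0-p->2 0-p->5 1-q->1 1-p->3 1-p->4 1-p->6}
[1] R0 @ {0↦0, 1↦1, 2↦3}  ⇒  6 nodes, 5 edges  {0-q->0 0-p->2 0-p->5 1-p->4 1-p->6}
[2] R0 @ {0↦1, 1↦0, 2↦2}  ⇒  5 nodes, 3 edges  {0-p->5 1-p->4 1-p->6}
normal form: no rule applies after step 2

Answer: 2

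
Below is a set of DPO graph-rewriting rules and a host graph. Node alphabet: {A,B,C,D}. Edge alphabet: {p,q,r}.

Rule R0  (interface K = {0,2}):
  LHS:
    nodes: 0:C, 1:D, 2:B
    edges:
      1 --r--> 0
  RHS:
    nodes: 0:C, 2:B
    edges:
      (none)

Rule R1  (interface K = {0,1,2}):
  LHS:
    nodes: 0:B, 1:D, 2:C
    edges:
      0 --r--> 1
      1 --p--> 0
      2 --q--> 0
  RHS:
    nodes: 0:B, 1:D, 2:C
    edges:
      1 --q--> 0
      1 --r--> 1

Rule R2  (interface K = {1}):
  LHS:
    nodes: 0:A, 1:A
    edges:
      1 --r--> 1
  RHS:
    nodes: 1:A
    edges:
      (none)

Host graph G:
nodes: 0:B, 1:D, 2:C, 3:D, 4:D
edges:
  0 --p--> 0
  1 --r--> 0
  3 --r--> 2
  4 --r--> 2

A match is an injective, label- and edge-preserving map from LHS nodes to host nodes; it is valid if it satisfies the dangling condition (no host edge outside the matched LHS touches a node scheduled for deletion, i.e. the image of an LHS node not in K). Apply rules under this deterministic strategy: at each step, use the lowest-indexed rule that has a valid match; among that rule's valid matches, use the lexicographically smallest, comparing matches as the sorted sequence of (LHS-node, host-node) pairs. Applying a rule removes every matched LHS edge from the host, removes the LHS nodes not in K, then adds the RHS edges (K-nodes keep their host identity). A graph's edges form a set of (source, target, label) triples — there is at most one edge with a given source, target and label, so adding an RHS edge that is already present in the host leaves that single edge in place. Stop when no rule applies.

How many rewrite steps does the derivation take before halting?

Answer: 2

Rewrite trace:
[0] host  ⇒  5 nodes, 4 edges  {0-p->0 1-r->0 3-r->2 4-r->2}
[1] R0 @ {0↦2, 1↦3, 2↦0}  ⇒  4 nodes, 3 edges  {0-p->0 1-r->0 4-r->2}
[2] R0 @ {0↦2, 1↦4, 2↦0}  ⇒  3 nodes, 2 edges  {0-p->0 1-r->0}
halt: no rule applies after step 2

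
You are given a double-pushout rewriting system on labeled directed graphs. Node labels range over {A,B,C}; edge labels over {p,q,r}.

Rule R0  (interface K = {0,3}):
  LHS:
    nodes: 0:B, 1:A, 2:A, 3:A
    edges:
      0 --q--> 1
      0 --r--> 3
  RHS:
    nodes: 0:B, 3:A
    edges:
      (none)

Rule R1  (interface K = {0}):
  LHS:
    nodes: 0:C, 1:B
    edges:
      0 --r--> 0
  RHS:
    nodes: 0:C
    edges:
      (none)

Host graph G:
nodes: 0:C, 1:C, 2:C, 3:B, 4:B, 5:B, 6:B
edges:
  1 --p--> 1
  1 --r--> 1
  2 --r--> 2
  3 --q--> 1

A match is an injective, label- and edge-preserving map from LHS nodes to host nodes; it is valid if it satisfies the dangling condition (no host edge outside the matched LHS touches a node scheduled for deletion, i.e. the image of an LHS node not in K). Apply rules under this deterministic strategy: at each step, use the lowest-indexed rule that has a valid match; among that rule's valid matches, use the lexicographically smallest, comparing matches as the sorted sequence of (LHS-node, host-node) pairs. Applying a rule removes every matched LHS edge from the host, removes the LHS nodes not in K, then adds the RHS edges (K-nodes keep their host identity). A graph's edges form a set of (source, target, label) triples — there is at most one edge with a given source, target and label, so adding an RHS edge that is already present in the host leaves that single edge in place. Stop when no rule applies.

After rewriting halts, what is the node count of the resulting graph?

start.  V:7 E:4  edges: 1-p->1 1-r->1 2-r->2 3-q->1
1. fire R1 via {0↦1, 1↦4}  →  V:6 E:3  edges: 1-p->1 2-r->2 3-q->1
2. fire R1 via {0↦2, 1↦5}  →  V:5 E:2  edges: 1-p->1 3-q->1
halt: no rule applies after step 2
NF nodes: {0:C, 1:C, 2:C, 3:B, 6:B}

Answer: 5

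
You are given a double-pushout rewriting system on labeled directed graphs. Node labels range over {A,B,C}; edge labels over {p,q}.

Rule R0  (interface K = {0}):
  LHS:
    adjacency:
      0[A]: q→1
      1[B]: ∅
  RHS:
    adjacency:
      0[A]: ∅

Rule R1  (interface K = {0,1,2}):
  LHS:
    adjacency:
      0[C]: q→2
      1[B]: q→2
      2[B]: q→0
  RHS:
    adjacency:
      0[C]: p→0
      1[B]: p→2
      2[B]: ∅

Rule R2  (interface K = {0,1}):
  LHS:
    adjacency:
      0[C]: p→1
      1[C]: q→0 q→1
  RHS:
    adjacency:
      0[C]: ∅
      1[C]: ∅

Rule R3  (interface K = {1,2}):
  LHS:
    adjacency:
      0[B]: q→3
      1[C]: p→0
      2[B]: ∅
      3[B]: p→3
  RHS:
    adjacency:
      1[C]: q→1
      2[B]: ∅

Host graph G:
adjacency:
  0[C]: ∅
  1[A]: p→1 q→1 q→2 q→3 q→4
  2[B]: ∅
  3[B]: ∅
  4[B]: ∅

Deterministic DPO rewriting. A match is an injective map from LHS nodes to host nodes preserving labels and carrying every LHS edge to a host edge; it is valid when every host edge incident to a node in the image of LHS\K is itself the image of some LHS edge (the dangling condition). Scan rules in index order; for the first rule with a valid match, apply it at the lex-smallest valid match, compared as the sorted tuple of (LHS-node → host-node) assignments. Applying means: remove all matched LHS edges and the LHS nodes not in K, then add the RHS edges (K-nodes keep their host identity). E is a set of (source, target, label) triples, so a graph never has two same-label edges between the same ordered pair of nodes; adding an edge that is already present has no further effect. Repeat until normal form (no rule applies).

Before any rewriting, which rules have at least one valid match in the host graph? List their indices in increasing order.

Answer: [R0]

Derivation:
R0: 3 valid matches — {0↦1, 1↦2}, {0↦1, 1↦3}, {0↦1, 1↦4}
R1: no valid match — LHS pattern not found
R2: no valid match — LHS pattern not found
R3: no valid match — LHS pattern not found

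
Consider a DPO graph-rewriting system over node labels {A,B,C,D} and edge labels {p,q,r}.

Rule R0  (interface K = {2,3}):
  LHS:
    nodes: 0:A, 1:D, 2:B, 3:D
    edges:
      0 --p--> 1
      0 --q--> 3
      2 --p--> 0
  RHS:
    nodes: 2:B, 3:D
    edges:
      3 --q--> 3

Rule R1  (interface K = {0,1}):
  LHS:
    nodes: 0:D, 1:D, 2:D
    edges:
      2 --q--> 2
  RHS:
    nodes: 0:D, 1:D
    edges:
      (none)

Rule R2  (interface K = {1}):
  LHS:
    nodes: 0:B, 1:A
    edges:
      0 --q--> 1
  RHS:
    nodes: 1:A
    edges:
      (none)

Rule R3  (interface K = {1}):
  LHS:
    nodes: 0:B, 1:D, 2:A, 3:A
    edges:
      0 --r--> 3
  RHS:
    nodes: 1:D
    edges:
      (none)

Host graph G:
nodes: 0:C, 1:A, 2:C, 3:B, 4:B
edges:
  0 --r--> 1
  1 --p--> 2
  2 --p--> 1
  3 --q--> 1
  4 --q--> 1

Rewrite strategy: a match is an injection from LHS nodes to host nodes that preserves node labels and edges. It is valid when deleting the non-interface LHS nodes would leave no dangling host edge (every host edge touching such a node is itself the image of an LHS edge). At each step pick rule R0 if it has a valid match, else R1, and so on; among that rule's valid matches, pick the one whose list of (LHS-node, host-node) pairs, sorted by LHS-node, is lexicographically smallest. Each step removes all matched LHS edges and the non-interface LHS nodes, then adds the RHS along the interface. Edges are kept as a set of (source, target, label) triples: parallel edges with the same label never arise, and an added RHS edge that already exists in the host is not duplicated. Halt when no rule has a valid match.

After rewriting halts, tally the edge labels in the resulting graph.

Answer: p:2 r:1

Steps:
start.  V:5 E:5  edges: 0-r->1 1-p->2 2-p->1 3-q->1 4-q->1
1. fire R2 via {0↦3, 1↦1}  →  V:4 E:4  edges: 0-r->1 1-p->2 2-p->1 4-q->1
2. fire R2 via {0↦4, 1↦1}  →  V:3 E:3  edges: 0-r->1 1-p->2 2-p->1
halt: no rule applies after step 2
NF edges: [(0, 1, 'r'), (1, 2, 'p'), (2, 1, 'p')]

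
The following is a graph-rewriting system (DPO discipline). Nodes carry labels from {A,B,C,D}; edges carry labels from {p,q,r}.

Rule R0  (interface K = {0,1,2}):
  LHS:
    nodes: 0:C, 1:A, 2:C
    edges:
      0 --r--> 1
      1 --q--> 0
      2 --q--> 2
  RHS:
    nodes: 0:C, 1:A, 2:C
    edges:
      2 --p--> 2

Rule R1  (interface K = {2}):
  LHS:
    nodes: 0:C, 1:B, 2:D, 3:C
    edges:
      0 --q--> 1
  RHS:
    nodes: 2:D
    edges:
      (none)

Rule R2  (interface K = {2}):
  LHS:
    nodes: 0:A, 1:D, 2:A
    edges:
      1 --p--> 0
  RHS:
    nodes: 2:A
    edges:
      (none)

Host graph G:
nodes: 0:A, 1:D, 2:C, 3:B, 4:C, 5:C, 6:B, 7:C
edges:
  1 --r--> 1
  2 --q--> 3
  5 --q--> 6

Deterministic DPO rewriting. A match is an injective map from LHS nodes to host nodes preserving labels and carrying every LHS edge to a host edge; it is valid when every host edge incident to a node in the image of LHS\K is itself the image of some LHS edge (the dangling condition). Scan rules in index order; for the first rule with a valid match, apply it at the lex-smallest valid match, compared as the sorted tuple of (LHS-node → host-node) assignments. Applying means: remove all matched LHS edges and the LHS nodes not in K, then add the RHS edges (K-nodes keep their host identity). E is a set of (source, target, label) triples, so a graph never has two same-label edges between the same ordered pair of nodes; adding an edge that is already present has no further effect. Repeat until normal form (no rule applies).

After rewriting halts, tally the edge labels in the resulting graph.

Answer: r:1

Steps:
initial: |V|=8 |E|=3  E = 1-r->1 2-q->3 5-q->6
step 1: apply R1 at {0↦2, 1↦3, 2↦1, 3↦4}  → |V|=5 |E|=2  E = 1-r->1 5-q->6
step 2: apply R1 at {0↦5, 1↦6, 2↦1, 3↦7}  → |V|=2 |E|=1  E = 1-r->1
final graph: no rule applies after step 2
NF edges: [(1, 1, 'r')]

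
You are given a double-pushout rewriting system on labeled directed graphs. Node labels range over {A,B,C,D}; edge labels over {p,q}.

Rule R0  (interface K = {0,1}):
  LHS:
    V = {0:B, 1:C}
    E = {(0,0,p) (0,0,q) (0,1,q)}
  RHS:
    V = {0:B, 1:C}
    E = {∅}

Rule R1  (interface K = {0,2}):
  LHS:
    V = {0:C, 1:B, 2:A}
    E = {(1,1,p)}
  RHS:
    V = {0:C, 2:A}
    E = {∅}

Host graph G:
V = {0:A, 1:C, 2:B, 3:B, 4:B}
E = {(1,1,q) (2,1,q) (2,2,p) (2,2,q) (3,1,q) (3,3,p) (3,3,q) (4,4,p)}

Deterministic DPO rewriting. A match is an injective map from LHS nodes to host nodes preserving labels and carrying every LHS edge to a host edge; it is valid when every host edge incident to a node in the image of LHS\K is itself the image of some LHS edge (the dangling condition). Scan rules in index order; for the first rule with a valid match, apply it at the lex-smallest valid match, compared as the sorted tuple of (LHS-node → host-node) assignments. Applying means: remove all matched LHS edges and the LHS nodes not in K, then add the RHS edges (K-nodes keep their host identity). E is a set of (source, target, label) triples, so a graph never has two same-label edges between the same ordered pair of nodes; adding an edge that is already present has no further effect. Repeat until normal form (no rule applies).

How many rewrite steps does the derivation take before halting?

Answer: 3

Steps:
start.  V:5 E:8  edges: 1-q->1 2-q->1 2-p->2 2-q->2 3-q->1 3-p->3 3-q->3 4-p->4
1. fire R0 via {0↦2, 1↦1}  →  V:5 E:5  edges: 1-q->1 3-q->1 3-p->3 3-q->3 4-p->4
2. fire R0 via {0↦3, 1↦1}  →  V:5 E:2  edges: 1-q->1 4-p->4
3. fire R1 via {0↦1, 1↦4, 2↦0}  →  V:4 E:1  edges: 1-q->1
halt: no rule applies after step 3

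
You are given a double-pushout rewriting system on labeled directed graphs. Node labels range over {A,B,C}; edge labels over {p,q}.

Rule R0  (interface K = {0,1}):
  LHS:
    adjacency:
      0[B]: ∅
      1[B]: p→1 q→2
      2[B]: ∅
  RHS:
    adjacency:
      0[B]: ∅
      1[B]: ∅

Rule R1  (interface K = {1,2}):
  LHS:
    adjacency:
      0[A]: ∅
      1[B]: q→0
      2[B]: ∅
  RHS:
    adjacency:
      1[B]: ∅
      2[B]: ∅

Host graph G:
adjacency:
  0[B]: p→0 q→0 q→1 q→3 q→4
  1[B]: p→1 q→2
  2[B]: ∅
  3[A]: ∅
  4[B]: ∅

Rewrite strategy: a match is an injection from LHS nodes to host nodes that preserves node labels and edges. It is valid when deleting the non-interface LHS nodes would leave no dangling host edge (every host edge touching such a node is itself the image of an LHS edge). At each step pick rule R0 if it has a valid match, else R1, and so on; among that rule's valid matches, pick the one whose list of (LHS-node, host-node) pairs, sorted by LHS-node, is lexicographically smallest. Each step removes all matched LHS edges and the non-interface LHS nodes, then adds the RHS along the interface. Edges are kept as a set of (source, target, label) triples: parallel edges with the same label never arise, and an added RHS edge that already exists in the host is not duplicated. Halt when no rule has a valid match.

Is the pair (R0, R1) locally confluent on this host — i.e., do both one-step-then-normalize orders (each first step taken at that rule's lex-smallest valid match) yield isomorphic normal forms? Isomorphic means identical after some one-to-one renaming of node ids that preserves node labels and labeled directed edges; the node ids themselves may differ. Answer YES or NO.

Answer: YES

Rewrite trace:
branch R0-first: apply at {0↦0, 1↦1, 2↦2} → |E|=5, then 2 more step(s) → NF |V|=2 |E|=2 V={0:B, 1:B} E=0-q->0 0-q->1
branch R1-first: apply at {0↦3, 1↦0, 2↦1} → |E|=6, then 2 more step(s) → NF |V|=2 |E|=2 V={0:B, 1:B} E=0-q->0 0-q->1
graphs isomorphic (equal up to label-preserving node renaming)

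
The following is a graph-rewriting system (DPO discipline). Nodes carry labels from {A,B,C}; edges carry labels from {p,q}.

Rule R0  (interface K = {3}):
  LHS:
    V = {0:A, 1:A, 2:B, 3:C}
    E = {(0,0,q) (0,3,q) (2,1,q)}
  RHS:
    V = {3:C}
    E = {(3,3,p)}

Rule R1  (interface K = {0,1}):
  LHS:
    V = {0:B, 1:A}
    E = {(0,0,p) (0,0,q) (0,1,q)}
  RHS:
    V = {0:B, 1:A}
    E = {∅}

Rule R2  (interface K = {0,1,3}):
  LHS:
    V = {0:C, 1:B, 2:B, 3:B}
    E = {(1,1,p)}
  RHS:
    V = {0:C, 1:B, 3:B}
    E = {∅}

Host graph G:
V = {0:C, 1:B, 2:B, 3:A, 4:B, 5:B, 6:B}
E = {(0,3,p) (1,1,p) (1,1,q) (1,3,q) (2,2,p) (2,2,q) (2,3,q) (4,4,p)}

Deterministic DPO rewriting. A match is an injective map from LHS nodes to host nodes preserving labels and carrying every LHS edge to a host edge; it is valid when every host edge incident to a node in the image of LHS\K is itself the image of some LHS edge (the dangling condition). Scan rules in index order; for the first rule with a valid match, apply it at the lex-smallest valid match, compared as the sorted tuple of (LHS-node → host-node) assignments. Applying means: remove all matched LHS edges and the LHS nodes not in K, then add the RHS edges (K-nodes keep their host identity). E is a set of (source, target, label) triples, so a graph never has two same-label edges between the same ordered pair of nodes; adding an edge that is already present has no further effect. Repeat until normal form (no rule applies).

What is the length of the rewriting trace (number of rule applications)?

start.  V:7 E:8  edges: 0-p->3 1-p->1 1-q->1 1-q->3 2-p->2 2-q->2 2-q->3 4-p->4
1. fire R1 via {0↦1, 1↦3}  →  V:7 E:5  edges: 0-p->3 2-p->2 2-q->2 2-q->3 4-p->4
2. fire R1 via {0↦2, 1↦3}  →  V:7 E:2  edges: 0-p->3 4-p->4
3. fire R2 via {0↦0, 1↦4, 2↦1, 3↦2}  →  V:6 E:1  edges: 0-p->3
halt: no rule applies after step 3

Answer: 3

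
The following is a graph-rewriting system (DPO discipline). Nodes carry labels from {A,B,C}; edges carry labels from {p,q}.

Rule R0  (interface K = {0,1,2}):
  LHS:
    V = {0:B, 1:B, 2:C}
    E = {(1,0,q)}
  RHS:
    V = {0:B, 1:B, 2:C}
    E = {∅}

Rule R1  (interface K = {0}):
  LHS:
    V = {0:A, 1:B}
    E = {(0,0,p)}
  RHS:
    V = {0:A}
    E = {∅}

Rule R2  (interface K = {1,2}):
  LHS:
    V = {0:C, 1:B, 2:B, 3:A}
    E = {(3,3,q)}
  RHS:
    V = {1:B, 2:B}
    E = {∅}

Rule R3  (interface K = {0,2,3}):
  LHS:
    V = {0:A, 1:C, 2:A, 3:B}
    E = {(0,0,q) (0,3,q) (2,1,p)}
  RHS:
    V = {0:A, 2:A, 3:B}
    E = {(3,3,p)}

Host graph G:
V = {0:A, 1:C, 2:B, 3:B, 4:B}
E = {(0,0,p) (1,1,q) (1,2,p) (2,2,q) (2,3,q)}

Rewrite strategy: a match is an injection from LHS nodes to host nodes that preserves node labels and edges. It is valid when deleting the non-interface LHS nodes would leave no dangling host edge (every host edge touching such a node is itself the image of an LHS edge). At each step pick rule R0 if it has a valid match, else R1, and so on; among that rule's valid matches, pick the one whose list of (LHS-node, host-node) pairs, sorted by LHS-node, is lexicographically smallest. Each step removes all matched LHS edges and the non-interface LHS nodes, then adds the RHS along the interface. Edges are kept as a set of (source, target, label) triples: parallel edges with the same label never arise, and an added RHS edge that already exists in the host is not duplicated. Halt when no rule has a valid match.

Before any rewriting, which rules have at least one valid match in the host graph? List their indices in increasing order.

R0: 1 valid match — {0↦3, 1↦2, 2↦1}
R1: 1 valid match — {0↦0, 1↦4}
R2: no valid match — LHS pattern not found
R3: no valid match — LHS pattern not found

Answer: [R0,R1]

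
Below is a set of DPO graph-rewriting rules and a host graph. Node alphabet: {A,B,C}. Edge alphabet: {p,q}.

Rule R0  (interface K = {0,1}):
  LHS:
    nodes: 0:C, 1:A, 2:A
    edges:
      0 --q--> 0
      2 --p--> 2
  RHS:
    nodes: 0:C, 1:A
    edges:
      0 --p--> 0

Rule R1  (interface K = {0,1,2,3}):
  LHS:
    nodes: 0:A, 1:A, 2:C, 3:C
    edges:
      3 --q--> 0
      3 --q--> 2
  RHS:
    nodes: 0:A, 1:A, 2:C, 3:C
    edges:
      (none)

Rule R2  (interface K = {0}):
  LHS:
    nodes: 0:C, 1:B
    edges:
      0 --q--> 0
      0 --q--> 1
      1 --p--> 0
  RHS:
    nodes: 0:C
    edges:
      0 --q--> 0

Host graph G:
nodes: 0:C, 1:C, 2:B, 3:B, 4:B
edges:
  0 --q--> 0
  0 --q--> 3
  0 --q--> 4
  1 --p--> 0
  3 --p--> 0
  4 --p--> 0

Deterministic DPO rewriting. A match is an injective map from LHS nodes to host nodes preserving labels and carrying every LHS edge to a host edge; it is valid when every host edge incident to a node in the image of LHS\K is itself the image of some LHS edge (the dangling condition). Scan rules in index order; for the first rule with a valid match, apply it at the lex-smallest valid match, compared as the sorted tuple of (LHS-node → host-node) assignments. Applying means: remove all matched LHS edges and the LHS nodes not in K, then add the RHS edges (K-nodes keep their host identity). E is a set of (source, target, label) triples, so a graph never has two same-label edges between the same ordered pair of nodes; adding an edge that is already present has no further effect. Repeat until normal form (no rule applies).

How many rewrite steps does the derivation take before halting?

start.  V:5 E:6  edges: 0-q->0 0-q->3 0-q->4 1-p->0 3-p->0 4-p->0
1. fire R2 via {0↦0, 1↦3}  →  V:4 E:4  edges: 0-q->0 0-q->4 1-p->0 4-p->0
2. fire R2 via {0↦0, 1↦4}  →  V:3 E:2  edges: 0-q->0 1-p->0
halt: no rule applies after step 2

Answer: 2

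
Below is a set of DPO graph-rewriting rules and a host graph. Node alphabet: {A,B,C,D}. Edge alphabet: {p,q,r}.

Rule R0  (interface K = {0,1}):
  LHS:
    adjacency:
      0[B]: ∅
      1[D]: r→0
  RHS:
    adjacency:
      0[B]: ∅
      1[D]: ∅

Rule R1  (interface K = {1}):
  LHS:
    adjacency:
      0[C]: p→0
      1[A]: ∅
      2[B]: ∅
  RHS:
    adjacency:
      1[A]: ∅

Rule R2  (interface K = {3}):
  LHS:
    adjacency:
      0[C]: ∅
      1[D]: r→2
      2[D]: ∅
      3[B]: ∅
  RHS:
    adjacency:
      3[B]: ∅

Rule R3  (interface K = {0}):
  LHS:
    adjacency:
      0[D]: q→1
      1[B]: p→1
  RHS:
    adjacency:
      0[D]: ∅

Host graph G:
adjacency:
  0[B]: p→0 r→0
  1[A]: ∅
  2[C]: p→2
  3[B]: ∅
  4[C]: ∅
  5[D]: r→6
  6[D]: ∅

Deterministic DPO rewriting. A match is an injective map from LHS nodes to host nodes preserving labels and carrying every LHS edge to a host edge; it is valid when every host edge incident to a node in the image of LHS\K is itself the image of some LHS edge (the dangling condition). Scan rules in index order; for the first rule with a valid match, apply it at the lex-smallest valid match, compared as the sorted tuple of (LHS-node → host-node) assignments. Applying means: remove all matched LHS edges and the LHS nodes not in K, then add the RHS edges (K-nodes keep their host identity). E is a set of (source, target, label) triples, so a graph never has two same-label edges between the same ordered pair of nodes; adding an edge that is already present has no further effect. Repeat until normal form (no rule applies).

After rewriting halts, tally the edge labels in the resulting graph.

initial: |V|=7 |E|=4  E = 0-p->0 0-r->0 2-p->2 5-r->6
step 1: apply R1 at {0↦2, 1↦1, 2↦3}  → |V|=5 |E|=3  E = 0-p->0 0-r->0 5-r->6
step 2: apply R2 at {0↦4, 1↦5, 2↦6, 3↦0}  → |V|=2 |E|=2  E = 0-p->0 0-r->0
normal form: no rule applies after step 2
NF edges: [(0, 0, 'p'), (0, 0, 'r')]

Answer: p:1 r:1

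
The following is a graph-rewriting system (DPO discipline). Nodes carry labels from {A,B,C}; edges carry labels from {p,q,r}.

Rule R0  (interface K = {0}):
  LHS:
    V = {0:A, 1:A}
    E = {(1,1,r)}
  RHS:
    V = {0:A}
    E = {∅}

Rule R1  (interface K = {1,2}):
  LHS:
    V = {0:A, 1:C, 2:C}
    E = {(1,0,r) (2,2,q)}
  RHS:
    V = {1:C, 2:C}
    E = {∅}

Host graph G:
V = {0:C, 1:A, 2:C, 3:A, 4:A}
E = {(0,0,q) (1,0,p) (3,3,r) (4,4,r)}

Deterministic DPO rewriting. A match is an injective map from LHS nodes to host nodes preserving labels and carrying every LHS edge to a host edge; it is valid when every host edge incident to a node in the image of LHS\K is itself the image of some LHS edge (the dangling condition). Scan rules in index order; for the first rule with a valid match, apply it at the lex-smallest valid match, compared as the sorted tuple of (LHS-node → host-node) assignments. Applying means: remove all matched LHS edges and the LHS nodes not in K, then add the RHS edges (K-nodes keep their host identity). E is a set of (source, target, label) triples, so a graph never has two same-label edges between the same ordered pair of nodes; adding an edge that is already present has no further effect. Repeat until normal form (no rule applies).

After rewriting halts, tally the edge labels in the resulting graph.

Answer: p:1 q:1

Rewrite trace:
start.  V:5 E:4  edges: 0-q->0 1-p->0 3-r->3 4-r->4
1. fire R0 via {0↦1, 1↦3}  →  V:4 E:3  edges: 0-q->0 1-p->0 4-r->4
2. fire R0 via {0↦1, 1↦4}  →  V:3 E:2  edges: 0-q->0 1-p->0
final graph: no rule applies after step 2
NF edges: [(0, 0, 'q'), (1, 0, 'p')]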